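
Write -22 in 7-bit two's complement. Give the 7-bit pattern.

|-22| = 22 = 0010110 in 7 bits.
Invert the bits: 1101001. Add 1: 1101010.
Check: 1101010 reads as 106 − 128 = -22.

1101010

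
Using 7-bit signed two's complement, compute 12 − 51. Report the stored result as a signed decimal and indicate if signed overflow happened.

-39; no overflow

12 → 0001100
51 → 0110011
Subtract via negate-and-add: invert 0110011 + 1 = 1001101 (i.e. -51).
  0001100
+ 1001101
= 1011001
Result 1011001: MSB = 1 → 89 − 128 = -39.
Addends (after negating the subtrahend) have opposite signs, so signed overflow cannot occur.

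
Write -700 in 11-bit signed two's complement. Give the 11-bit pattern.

|-700| = 700 = 01010111100 in 11 bits.
Invert the bits: 10101000011. Add 1: 10101000100.
Check: 10101000100 reads as 1348 − 2048 = -700.

10101000100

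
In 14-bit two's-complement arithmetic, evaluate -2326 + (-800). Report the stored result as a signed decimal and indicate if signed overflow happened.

-3126; no overflow

-2326 → 11011011101010
-800 → 11110011100000
  11011011101010
+ 11110011100000
= 11001111001010  (discard carry-out 1)
Result 11001111001010: MSB = 1 → 13258 − 16384 = -3126.
Both addends are negative and so is the stored result: no signed overflow.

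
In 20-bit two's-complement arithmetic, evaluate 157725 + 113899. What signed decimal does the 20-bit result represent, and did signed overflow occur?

271624; no overflow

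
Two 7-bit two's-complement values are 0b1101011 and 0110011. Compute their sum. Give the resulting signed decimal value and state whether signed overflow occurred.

30; no overflow

0b1101011 → 1101011 = -21 (signed)
0110011 = 51 (signed)
  1101011
+ 0110011
= 0011110  (discard carry-out 1)
Result 0011110: MSB = 0 → value 30.
Addends have opposite signs, so signed overflow cannot occur.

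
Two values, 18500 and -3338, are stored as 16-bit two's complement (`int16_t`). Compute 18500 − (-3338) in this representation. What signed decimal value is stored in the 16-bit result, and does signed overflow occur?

18500 → 0100100001000100
-3338 → 1111001011110110
Subtract via negate-and-add: invert 1111001011110110 + 1 = 0000110100001010 (i.e. 3338).
  0100100001000100
+ 0000110100001010
= 0101010101001110
Result 0101010101001110: MSB = 0 → value 21838.
Both addends (after negating the subtrahend) are non-negative and so is the stored result: no signed overflow.

21838; no overflow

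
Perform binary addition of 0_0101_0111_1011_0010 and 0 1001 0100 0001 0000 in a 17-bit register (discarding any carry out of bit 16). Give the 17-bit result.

  00101011110110010
+ 01001010000010000
= 01110101111000010

01110101111000010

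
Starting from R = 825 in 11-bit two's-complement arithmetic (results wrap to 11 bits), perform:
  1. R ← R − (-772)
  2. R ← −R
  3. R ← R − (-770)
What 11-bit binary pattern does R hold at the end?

10011000101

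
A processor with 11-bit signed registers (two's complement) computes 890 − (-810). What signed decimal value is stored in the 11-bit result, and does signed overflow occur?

890 → 01101111010
-810 → 10011010110
Subtract via negate-and-add: invert 10011010110 + 1 = 01100101010 (i.e. 810).
  01101111010
+ 01100101010
= 11010100100
Result 11010100100: MSB = 1 → 1700 − 2048 = -348.
Both addends (after negating the subtrahend) are non-negative but the stored result is negative: signed overflow. The true value 890 − (-810) = 1700 lies outside [-1024, 1023].

-348; overflow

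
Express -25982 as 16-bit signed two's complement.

|-25982| = 25982 = 0110010101111110 in 16 bits.
Invert the bits: 1001101010000001. Add 1: 1001101010000010.

1001101010000010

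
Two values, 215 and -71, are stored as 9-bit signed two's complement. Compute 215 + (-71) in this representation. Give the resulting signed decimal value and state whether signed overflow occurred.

215 → 011010111
-71 → 110111001
  011010111
+ 110111001
= 010010000  (discard carry-out 1)
Result 010010000: MSB = 0 → value 144.
Addends have opposite signs, so signed overflow cannot occur.

144; no overflow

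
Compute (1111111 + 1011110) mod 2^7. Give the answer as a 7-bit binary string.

  1111111
+ 1011110
= 1011101  (discard carry-out 1)

1011101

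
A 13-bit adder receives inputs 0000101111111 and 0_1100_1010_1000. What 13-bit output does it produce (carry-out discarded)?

  0000101111111
+ 0110010101000
= 0111000100111

0111000100111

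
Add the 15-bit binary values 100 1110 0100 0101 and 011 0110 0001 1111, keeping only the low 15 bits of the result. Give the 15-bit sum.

000010001100100

  100111001000101
+ 011011000011111
= 000010001100100  (discard carry-out 1)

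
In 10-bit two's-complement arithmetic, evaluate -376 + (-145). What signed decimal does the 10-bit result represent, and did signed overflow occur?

503; overflow

-376 → 1010001000
-145 → 1101101111
  1010001000
+ 1101101111
= 0111110111  (discard carry-out 1)
Result 0111110111: MSB = 0 → value 503.
Both addends are negative but the stored result is non-negative: signed overflow. The true value -376 + (-145) = -521 lies outside [-512, 511].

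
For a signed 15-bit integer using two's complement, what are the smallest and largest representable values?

Minimum: −2^14 = -16384.
Maximum: 2^14 − 1 = 16383.

min = -16384, max = 16383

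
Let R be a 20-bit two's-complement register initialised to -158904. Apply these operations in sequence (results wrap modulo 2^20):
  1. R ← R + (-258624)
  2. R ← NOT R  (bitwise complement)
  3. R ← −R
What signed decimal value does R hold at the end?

-417527

Start: R = -158904 = 11011001001101001000.
R = -158904 + (-258624) = -417528 = 10011010000100001000
R = NOT 10011010000100001000 = 01100101111011110111 = 417527
R = −(417527) = -417527 = 10011010000100001001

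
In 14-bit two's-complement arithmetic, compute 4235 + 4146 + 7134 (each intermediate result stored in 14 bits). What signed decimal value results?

4235 + 4146 = 8381 → wraps to -8003 (10000010111101)
-8003 + 7134 = -869 (11110010011011)

-869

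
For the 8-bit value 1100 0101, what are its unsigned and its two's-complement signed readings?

Unsigned: 11000101 = 197.
Signed: MSB=1 → 197 − 256 = -59.

unsigned = 197, signed = -59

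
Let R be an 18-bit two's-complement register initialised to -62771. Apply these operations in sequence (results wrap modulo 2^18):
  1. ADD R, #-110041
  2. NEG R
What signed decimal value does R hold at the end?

-89332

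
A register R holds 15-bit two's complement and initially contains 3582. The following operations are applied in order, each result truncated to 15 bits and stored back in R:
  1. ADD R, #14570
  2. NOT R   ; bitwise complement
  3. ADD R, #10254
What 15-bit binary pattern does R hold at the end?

Start: R = 3582 = 000110111111110.
R = 3582 + 14570 = 18152; wraps to -14616 = 100011011101000
R = NOT 100011011101000 = 011100100010111 = 14615
R = 14615 + 10254 = 24869; wraps to -7899 = 110000100100101

110000100100101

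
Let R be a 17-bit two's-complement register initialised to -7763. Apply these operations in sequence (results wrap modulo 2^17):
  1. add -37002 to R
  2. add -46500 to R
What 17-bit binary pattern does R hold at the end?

Start: R = -7763 = 11110000110101101.
R = -7763 + (-37002) = -44765 = 10101000100100011
R = -44765 + (-46500) = -91265; wraps to 39807 = 01001101101111111

01001101101111111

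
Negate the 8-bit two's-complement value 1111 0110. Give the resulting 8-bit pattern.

Invert: 00001001. Add 1: 00001010.
Check: 11110110 = -10, 00001010 = 10.

00001010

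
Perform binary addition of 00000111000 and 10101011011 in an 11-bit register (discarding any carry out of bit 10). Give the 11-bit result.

  00000111000
+ 10101011011
= 10110010011

10110010011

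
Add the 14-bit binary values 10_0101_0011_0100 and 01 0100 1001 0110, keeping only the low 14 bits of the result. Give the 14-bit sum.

11100111001010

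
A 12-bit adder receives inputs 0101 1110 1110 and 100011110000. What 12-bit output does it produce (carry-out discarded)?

111011011110

  010111101110
+ 100011110000
= 111011011110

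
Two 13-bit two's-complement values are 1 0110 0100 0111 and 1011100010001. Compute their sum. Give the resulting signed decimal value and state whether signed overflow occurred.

1 0110 0100 0111 → 1011001000111 = -2489 (signed)
1011100010001 = -2287 (signed)
  1011001000111
+ 1011100010001
= 0110101011000  (discard carry-out 1)
Result 0110101011000: MSB = 0 → value 3416.
Both addends are negative but the stored result is non-negative: signed overflow. The true value -2489 + (-2287) = -4776 lies outside [-4096, 4095].

3416; overflow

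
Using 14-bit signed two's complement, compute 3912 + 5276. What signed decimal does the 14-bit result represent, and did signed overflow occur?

3912 → 00111101001000
5276 → 01010010011100
  00111101001000
+ 01010010011100
= 10001111100100
Result 10001111100100: MSB = 1 → 9188 − 16384 = -7196.
Both addends are non-negative but the stored result is negative: signed overflow. The true value 3912 + 5276 = 9188 lies outside [-8192, 8191].

-7196; overflow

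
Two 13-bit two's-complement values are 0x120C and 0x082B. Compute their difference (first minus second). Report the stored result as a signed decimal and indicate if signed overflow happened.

2529; overflow

0x120C = 1001000001100 = -3572 (signed)
0x082B = 0100000101011 = 2091 (signed)
Subtract via negate-and-add: invert 0100000101011 + 1 = 1011111010101 (i.e. -2091).
  1001000001100
+ 1011111010101
= 0100111100001  (discard carry-out 1)
Result 0100111100001: MSB = 0 → value 2529.
Both addends (after negating the subtrahend) are negative but the stored result is non-negative: signed overflow. The true value -3572 − 2091 = -5663 lies outside [-4096, 4095].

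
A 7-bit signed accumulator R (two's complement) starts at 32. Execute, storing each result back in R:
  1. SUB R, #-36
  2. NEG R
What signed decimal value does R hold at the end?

60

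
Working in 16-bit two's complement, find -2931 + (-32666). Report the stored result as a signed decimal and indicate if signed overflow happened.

-2931 → 1111010010001101
-32666 → 1000000001100110
  1111010010001101
+ 1000000001100110
= 0111010011110011  (discard carry-out 1)
Result 0111010011110011: MSB = 0 → value 29939.
Both addends are negative but the stored result is non-negative: signed overflow. The true value -2931 + (-32666) = -35597 lies outside [-32768, 32767].

29939; overflow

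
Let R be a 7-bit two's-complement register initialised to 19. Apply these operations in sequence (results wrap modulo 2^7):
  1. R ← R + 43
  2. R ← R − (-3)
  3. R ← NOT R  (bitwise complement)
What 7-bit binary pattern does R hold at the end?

0111110

Start: R = 19 = 0010011.
R = 19 + 43 = 62 = 0111110
R = 62 − (-3) = 65; wraps to -63 = 1000001
R = NOT 1000001 = 0111110 = 62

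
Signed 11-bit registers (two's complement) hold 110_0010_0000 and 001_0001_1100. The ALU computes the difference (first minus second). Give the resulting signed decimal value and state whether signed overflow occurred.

110_0010_0000 → 11000100000 = -480 (signed)
001_0001_1100 → 00100011100 = 284 (signed)
Subtract via negate-and-add: invert 00100011100 + 1 = 11011100100 (i.e. -284).
  11000100000
+ 11011100100
= 10100000100  (discard carry-out 1)
Result 10100000100: MSB = 1 → 1284 − 2048 = -764.
Both addends (after negating the subtrahend) are negative and so is the stored result: no signed overflow.

-764; no overflow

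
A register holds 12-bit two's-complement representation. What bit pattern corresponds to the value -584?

|-584| = 584 = 001001001000 in 12 bits.
Invert the bits: 110110110111. Add 1: 110110111000.

110110111000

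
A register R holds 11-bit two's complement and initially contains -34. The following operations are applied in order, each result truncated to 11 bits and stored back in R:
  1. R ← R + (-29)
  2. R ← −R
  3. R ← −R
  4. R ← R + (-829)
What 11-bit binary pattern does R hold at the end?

Start: R = -34 = 11111011110.
R = -34 + (-29) = -63 = 11111000001
R = −(-63) = 63 = 00000111111
R = −(63) = -63 = 11111000001
R = -63 + (-829) = -892 = 10010000100

10010000100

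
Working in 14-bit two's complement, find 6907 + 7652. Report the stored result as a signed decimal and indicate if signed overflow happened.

-1825; overflow

6907 → 01101011111011
7652 → 01110111100100
  01101011111011
+ 01110111100100
= 11100011011111
Result 11100011011111: MSB = 1 → 14559 − 16384 = -1825.
Both addends are non-negative but the stored result is negative: signed overflow. The true value 6907 + 7652 = 14559 lies outside [-8192, 8191].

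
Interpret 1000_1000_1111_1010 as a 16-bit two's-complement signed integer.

MSB is 1, so the value is negative.
Invert: 0111011100000101. Add 1: 0111011100000110 = 30470. So the value is −30470.

-30470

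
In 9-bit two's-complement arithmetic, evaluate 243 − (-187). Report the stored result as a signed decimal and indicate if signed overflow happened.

243 → 011110011
-187 → 101000101
Subtract via negate-and-add: invert 101000101 + 1 = 010111011 (i.e. 187).
  011110011
+ 010111011
= 110101110
Result 110101110: MSB = 1 → 430 − 512 = -82.
Both addends (after negating the subtrahend) are non-negative but the stored result is negative: signed overflow. The true value 243 − (-187) = 430 lies outside [-256, 255].

-82; overflow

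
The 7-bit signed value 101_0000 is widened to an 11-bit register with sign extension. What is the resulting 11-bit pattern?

MSB of 1010000 is 1; replicate it into the new high bits.
1111|1010000 → 11111010000 (still -48).

11111010000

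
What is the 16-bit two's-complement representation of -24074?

1010000111110110

|-24074| = 24074 = 0101111000001010 in 16 bits.
Invert the bits: 1010000111110101. Add 1: 1010000111110110.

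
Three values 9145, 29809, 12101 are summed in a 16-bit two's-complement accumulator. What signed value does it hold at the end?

9145 + 29809 = 38954 → wraps to -26582 (1001100000101010)
-26582 + 12101 = -14481 (1100011101101111)

-14481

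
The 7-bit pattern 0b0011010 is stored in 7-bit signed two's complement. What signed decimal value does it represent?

26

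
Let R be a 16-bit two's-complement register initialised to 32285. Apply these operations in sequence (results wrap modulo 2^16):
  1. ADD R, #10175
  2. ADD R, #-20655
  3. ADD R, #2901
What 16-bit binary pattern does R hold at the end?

0110000010000010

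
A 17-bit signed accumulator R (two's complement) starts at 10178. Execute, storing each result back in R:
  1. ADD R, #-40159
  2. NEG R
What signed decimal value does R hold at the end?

Start: R = 10178 = 00010011111000010.
R = 10178 + (-40159) = -29981 = 11000101011100011
R = −(-29981) = 29981 = 00111010100011101

29981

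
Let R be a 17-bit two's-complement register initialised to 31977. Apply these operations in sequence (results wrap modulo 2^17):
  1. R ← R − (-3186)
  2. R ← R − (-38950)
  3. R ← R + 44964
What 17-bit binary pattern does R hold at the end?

11101000100100101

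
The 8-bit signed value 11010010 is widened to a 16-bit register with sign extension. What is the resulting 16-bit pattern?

1111111111010010

MSB of 11010010 is 1; replicate it into the new high bits.
11111111|11010010 → 1111111111010010 (still -46).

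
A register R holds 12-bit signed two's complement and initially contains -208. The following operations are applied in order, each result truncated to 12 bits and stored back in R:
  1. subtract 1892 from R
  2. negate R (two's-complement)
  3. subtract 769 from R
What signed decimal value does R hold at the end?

Start: R = -208 = 111100110000.
R = -208 − 1892 = -2100; wraps to 1996 = 011111001100
R = −(1996) = -1996 = 100000110100
R = -1996 − 769 = -2765; wraps to 1331 = 010100110011

1331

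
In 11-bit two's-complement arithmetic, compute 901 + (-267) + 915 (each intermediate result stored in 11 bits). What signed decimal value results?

901 + (-267) = 634 (01001111010)
634 + 915 = 1549 → wraps to -499 (11000001101)

-499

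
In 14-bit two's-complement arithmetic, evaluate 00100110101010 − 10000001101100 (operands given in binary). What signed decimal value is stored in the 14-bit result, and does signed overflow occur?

00100110101010 = 2474 (signed)
10000001101100 = -8084 (signed)
Subtract via negate-and-add: invert 10000001101100 + 1 = 01111110010100 (i.e. 8084).
  00100110101010
+ 01111110010100
= 10100100111110
Result 10100100111110: MSB = 1 → 10558 − 16384 = -5826.
Both addends (after negating the subtrahend) are non-negative but the stored result is negative: signed overflow. The true value 2474 − (-8084) = 10558 lies outside [-8192, 8191].

-5826; overflow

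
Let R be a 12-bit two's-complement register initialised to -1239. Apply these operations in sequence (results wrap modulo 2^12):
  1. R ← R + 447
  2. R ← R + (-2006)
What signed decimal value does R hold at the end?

1298

Start: R = -1239 = 101100101001.
R = -1239 + 447 = -792 = 110011101000
R = -792 + (-2006) = -2798; wraps to 1298 = 010100010010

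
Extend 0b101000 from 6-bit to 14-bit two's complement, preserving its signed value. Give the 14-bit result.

MSB of 101000 is 1; replicate it into the new high bits.
11111111|101000 → 11111111101000 (still -24).

11111111101000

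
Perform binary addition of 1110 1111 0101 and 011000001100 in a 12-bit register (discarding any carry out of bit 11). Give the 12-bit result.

  111011110101
+ 011000001100
= 010100000001  (discard carry-out 1)

010100000001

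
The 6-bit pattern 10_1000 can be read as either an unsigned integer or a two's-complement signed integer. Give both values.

Unsigned: 101000 = 40.
Signed: MSB=1 → 40 − 64 = -24.

unsigned = 40, signed = -24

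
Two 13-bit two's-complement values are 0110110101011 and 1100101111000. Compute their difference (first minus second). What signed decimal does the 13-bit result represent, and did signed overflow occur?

0110110101011 = 3499 (signed)
1100101111000 = -1672 (signed)
Subtract via negate-and-add: invert 1100101111000 + 1 = 0011010001000 (i.e. 1672).
  0110110101011
+ 0011010001000
= 1010000110011
Result 1010000110011: MSB = 1 → 5171 − 8192 = -3021.
Both addends (after negating the subtrahend) are non-negative but the stored result is negative: signed overflow. The true value 3499 − (-1672) = 5171 lies outside [-4096, 4095].

-3021; overflow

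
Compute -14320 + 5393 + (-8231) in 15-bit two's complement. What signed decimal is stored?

-14320 + 5393 = -8927 (101110100100001)
-8927 + (-8231) = -17158 → wraps to 15610 (011110011111010)

15610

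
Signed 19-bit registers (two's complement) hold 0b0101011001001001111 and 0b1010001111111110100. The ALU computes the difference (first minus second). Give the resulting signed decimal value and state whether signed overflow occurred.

0b0101011001001001111 → 0101011001001001111 = 176719 (signed)
0b1010001111111110100 → 1010001111111110100 = -188428 (signed)
Subtract via negate-and-add: invert 1010001111111110100 + 1 = 0101110000000001100 (i.e. 188428).
  0101011001001001111
+ 0101110000000001100
= 1011001001001011011
Result 1011001001001011011: MSB = 1 → 365147 − 524288 = -159141.
Both addends (after negating the subtrahend) are non-negative but the stored result is negative: signed overflow. The true value 176719 − (-188428) = 365147 lies outside [-262144, 262143].

-159141; overflow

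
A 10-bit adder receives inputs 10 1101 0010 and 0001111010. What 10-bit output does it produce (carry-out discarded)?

1101001100

  1011010010
+ 0001111010
= 1101001100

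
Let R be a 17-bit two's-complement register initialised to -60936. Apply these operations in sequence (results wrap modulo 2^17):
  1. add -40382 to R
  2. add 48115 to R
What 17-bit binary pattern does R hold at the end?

Start: R = -60936 = 10001000111111000.
R = -60936 + (-40382) = -101318; wraps to 29754 = 00111010000111010
R = 29754 + 48115 = 77869; wraps to -53203 = 10011000000101101

10011000000101101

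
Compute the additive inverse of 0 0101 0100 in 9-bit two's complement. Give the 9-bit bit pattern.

110101100

Invert: 110101011. Add 1: 110101100.
Check: 001010100 = 84, 110101100 = -84.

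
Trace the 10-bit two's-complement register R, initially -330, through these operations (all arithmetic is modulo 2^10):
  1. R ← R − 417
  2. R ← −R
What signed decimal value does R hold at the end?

-277

Start: R = -330 = 1010110110.
R = -330 − 417 = -747; wraps to 277 = 0100010101
R = −(277) = -277 = 1011101011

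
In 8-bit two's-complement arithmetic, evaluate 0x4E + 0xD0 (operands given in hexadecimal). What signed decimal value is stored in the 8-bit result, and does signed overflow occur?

0x4E = 01001110 = 78 (signed)
0xD0 = 11010000 = -48 (signed)
  01001110
+ 11010000
= 00011110  (discard carry-out 1)
Result 00011110: MSB = 0 → value 30.
Addends have opposite signs, so signed overflow cannot occur.

30; no overflow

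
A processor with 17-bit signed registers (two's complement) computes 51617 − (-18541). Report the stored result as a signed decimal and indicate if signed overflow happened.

-60914; overflow

51617 → 01100100110100001
-18541 → 11011011110010011
Subtract via negate-and-add: invert 11011011110010011 + 1 = 00100100001101101 (i.e. 18541).
  01100100110100001
+ 00100100001101101
= 10001001000001110
Result 10001001000001110: MSB = 1 → 70158 − 131072 = -60914.
Both addends (after negating the subtrahend) are non-negative but the stored result is negative: signed overflow. The true value 51617 − (-18541) = 70158 lies outside [-65536, 65535].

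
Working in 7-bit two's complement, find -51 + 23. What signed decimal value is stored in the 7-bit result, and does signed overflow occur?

-28; no overflow

-51 → 1001101
23 → 0010111
  1001101
+ 0010111
= 1100100
Result 1100100: MSB = 1 → 100 − 128 = -28.
Addends have opposite signs, so signed overflow cannot occur.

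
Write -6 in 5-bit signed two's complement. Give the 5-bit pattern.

11010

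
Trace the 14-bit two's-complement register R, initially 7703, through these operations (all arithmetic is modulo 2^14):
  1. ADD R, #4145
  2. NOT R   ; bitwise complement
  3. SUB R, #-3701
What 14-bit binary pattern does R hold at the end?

10000000101100

Start: R = 7703 = 01111000010111.
R = 7703 + 4145 = 11848; wraps to -4536 = 10111001001000
R = NOT 10111001001000 = 01000110110111 = 4535
R = 4535 − (-3701) = 8236; wraps to -8148 = 10000000101100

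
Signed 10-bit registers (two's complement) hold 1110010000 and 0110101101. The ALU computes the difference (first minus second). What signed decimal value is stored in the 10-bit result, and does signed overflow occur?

1110010000 = -112 (signed)
0110101101 = 429 (signed)
Subtract via negate-and-add: invert 0110101101 + 1 = 1001010011 (i.e. -429).
  1110010000
+ 1001010011
= 0111100011  (discard carry-out 1)
Result 0111100011: MSB = 0 → value 483.
Both addends (after negating the subtrahend) are negative but the stored result is non-negative: signed overflow. The true value -112 − 429 = -541 lies outside [-512, 511].

483; overflow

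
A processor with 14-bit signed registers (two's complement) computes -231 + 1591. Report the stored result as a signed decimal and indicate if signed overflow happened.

-231 → 11111100011001
1591 → 00011000110111
  11111100011001
+ 00011000110111
= 00010101010000  (discard carry-out 1)
Result 00010101010000: MSB = 0 → value 1360.
Addends have opposite signs, so signed overflow cannot occur.

1360; no overflow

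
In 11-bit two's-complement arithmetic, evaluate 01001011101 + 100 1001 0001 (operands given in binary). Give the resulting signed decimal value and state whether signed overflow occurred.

-274; no overflow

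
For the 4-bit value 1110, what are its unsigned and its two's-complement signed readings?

unsigned = 14, signed = -2

Unsigned: 1110 = 14.
Signed: MSB=1 → 14 − 16 = -2.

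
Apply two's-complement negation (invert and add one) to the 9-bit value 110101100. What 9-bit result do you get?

Invert: 001010011. Add 1: 001010100.

001010100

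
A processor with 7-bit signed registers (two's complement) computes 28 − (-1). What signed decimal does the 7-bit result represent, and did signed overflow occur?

29; no overflow

28 → 0011100
-1 → 1111111
Subtract via negate-and-add: invert 1111111 + 1 = 0000001 (i.e. 1).
  0011100
+ 0000001
= 0011101
Result 0011101: MSB = 0 → value 29.
Both addends (after negating the subtrahend) are non-negative and so is the stored result: no signed overflow.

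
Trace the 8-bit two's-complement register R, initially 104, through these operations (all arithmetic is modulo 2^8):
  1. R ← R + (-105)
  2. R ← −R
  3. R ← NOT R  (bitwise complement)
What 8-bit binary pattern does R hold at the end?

11111110

Start: R = 104 = 01101000.
R = 104 + (-105) = -1 = 11111111
R = −(-1) = 1 = 00000001
R = NOT 00000001 = 11111110 = -2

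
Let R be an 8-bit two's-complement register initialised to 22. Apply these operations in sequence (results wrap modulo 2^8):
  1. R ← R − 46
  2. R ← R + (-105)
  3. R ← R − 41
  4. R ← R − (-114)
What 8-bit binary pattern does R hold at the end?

11001000

Start: R = 22 = 00010110.
R = 22 − 46 = -24 = 11101000
R = -24 + (-105) = -129; wraps to 127 = 01111111
R = 127 − 41 = 86 = 01010110
R = 86 − (-114) = 200; wraps to -56 = 11001000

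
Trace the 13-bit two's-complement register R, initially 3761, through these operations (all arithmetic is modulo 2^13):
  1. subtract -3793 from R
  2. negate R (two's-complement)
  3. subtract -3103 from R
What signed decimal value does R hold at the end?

3741

Start: R = 3761 = 0111010110001.
R = 3761 − (-3793) = 7554; wraps to -638 = 1110110000010
R = −(-638) = 638 = 0001001111110
R = 638 − (-3103) = 3741 = 0111010011101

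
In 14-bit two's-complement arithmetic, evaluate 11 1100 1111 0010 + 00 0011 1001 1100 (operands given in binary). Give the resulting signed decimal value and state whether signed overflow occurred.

142; no overflow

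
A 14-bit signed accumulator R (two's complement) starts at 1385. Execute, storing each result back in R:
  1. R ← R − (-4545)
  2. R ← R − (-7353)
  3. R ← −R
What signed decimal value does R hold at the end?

3101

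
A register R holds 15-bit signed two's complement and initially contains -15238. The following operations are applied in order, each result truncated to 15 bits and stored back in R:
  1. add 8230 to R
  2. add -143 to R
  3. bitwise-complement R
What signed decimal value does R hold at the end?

7150

Start: R = -15238 = 100010001111010.
R = -15238 + 8230 = -7008 = 110010010100000
R = -7008 + (-143) = -7151 = 110010000010001
R = NOT 110010000010001 = 001101111101110 = 7150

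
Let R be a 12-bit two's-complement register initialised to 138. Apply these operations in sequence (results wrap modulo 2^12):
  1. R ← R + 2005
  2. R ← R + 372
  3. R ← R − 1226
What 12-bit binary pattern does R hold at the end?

Start: R = 138 = 000010001010.
R = 138 + 2005 = 2143; wraps to -1953 = 100001011111
R = -1953 + 372 = -1581 = 100111010011
R = -1581 − 1226 = -2807; wraps to 1289 = 010100001001

010100001001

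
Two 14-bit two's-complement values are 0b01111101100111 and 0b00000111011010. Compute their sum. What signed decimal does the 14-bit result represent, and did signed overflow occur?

-7871; overflow

0b01111101100111 → 01111101100111 = 8039 (signed)
0b00000111011010 → 00000111011010 = 474 (signed)
  01111101100111
+ 00000111011010
= 10000101000001
Result 10000101000001: MSB = 1 → 8513 − 16384 = -7871.
Both addends are non-negative but the stored result is negative: signed overflow. The true value 8039 + 474 = 8513 lies outside [-8192, 8191].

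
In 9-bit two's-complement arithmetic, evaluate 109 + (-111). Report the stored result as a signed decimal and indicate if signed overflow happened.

-2; no overflow

109 → 001101101
-111 → 110010001
  001101101
+ 110010001
= 111111110
Result 111111110: MSB = 1 → 510 − 512 = -2.
Addends have opposite signs, so signed overflow cannot occur.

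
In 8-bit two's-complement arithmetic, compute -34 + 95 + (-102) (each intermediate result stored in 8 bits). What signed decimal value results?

-41

-34 + 95 = 61 (00111101)
61 + (-102) = -41 (11010111)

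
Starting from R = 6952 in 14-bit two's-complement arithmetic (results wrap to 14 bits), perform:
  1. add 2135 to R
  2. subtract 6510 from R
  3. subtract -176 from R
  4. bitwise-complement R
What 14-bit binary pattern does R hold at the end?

11010100111110

Start: R = 6952 = 01101100101000.
R = 6952 + 2135 = 9087; wraps to -7297 = 10001101111111
R = -7297 − 6510 = -13807; wraps to 2577 = 00101000010001
R = 2577 − (-176) = 2753 = 00101011000001
R = NOT 00101011000001 = 11010100111110 = -2754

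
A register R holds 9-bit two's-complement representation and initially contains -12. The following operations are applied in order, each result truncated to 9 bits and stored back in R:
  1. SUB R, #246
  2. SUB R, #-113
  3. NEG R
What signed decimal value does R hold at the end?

145

Start: R = -12 = 111110100.
R = -12 − 246 = -258; wraps to 254 = 011111110
R = 254 − (-113) = 367; wraps to -145 = 101101111
R = −(-145) = 145 = 010010001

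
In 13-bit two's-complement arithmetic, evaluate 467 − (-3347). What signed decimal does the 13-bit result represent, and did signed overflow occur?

3814; no overflow

467 → 0000111010011
-3347 → 1001011101101
Subtract via negate-and-add: invert 1001011101101 + 1 = 0110100010011 (i.e. 3347).
  0000111010011
+ 0110100010011
= 0111011100110
Result 0111011100110: MSB = 0 → value 3814.
Both addends (after negating the subtrahend) are non-negative and so is the stored result: no signed overflow.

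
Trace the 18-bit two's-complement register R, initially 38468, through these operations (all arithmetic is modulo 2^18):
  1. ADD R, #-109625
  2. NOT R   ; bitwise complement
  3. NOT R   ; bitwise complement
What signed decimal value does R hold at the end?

-71157

Start: R = 38468 = 001001011001000100.
R = 38468 + (-109625) = -71157 = 101110101000001011
R = NOT 101110101000001011 = 010001010111110100 = 71156
R = NOT 010001010111110100 = 101110101000001011 = -71157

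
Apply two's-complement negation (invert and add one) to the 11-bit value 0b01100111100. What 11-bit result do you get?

10011000100

Invert: 10011000011. Add 1: 10011000100.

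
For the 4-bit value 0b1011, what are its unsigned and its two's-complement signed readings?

unsigned = 11, signed = -5

Unsigned: 1011 = 11.
Signed: MSB=1 → 11 − 16 = -5.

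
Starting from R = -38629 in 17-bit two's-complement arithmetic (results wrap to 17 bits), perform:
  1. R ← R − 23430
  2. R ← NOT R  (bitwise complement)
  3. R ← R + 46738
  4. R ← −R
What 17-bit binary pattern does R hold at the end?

Start: R = -38629 = 10110100100011011.
R = -38629 − 23430 = -62059 = 10000110110010101
R = NOT 10000110110010101 = 01111001001101010 = 62058
R = 62058 + 46738 = 108796; wraps to -22276 = 11010100011111100
R = −(-22276) = 22276 = 00101011100000100

00101011100000100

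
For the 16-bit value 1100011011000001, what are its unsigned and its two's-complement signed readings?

Unsigned: 1100011011000001 = 50881.
Signed: MSB=1 → 50881 − 65536 = -14655.

unsigned = 50881, signed = -14655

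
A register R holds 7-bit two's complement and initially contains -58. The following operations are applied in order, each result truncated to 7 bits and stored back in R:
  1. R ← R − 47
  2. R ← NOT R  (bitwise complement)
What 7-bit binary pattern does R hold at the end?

1101000

Start: R = -58 = 1000110.
R = -58 − 47 = -105; wraps to 23 = 0010111
R = NOT 0010111 = 1101000 = -24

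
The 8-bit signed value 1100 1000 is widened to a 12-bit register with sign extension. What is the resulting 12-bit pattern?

MSB of 11001000 is 1; replicate it into the new high bits.
1111|11001000 → 111111001000 (still -56).

111111001000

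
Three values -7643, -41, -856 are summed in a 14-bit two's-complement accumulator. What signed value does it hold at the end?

7844

-7643 + (-41) = -7684 (10000111111100)
-7684 + (-856) = -8540 → wraps to 7844 (01111010100100)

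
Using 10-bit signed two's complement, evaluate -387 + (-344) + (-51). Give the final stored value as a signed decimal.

242

-387 + (-344) = -731 → wraps to 293 (0100100101)
293 + (-51) = 242 (0011110010)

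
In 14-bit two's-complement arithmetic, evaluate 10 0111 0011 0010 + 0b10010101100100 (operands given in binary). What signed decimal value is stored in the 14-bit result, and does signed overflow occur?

3222; overflow

10 0111 0011 0010 → 10011100110010 = -6350 (signed)
0b10010101100100 → 10010101100100 = -6812 (signed)
  10011100110010
+ 10010101100100
= 00110010010110  (discard carry-out 1)
Result 00110010010110: MSB = 0 → value 3222.
Both addends are negative but the stored result is non-negative: signed overflow. The true value -6350 + (-6812) = -13162 lies outside [-8192, 8191].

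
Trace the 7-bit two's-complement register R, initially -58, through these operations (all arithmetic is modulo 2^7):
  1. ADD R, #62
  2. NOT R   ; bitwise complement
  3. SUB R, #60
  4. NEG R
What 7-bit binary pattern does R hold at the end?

1000001

Start: R = -58 = 1000110.
R = -58 + 62 = 4 = 0000100
R = NOT 0000100 = 1111011 = -5
R = -5 − 60 = -65; wraps to 63 = 0111111
R = −(63) = -63 = 1000001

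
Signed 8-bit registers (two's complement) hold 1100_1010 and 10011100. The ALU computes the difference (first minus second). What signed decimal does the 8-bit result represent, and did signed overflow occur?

46; no overflow

1100_1010 → 11001010 = -54 (signed)
10011100 = -100 (signed)
Subtract via negate-and-add: invert 10011100 + 1 = 01100100 (i.e. 100).
  11001010
+ 01100100
= 00101110  (discard carry-out 1)
Result 00101110: MSB = 0 → value 46.
Addends (after negating the subtrahend) have opposite signs, so signed overflow cannot occur.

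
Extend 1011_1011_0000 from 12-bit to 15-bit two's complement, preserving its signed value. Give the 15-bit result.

MSB of 101110110000 is 1; replicate it into the new high bits.
111|101110110000 → 111101110110000 (still -1104).

111101110110000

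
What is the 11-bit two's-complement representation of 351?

351 is non-negative, so write it directly in 11 bits: 00101011111.

00101011111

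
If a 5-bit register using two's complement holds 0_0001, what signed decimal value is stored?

MSB is 0, so the value is non-negative: 00001 = 1.

1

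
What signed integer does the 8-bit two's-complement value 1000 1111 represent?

-113

MSB is 1, so the value is negative.
Invert: 01110000. Add 1: 01110001 = 113. So the value is −113.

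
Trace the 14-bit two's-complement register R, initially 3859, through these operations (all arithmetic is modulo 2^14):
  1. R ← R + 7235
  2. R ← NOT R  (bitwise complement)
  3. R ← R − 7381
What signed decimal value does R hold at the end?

-2092

Start: R = 3859 = 00111100010011.
R = 3859 + 7235 = 11094; wraps to -5290 = 10101101010110
R = NOT 10101101010110 = 01010010101001 = 5289
R = 5289 − 7381 = -2092 = 11011111010100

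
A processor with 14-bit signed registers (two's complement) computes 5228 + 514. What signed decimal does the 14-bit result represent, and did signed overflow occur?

5742; no overflow

5228 → 01010001101100
514 → 00001000000010
  01010001101100
+ 00001000000010
= 01011001101110
Result 01011001101110: MSB = 0 → value 5742.
Both addends are non-negative and so is the stored result: no signed overflow.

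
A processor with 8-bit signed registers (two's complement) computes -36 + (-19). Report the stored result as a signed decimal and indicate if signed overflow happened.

-36 → 11011100
-19 → 11101101
  11011100
+ 11101101
= 11001001  (discard carry-out 1)
Result 11001001: MSB = 1 → 201 − 256 = -55.
Both addends are negative and so is the stored result: no signed overflow.

-55; no overflow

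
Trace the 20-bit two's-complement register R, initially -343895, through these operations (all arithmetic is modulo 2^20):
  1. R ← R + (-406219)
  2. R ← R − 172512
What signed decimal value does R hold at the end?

125950

Start: R = -343895 = 10101100000010101001.
R = -343895 + (-406219) = -750114; wraps to 298462 = 01001000110111011110
R = 298462 − 172512 = 125950 = 00011110101111111110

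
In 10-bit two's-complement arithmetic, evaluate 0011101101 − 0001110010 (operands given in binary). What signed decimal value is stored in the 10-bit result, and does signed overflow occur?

123; no overflow

0011101101 = 237 (signed)
0001110010 = 114 (signed)
Subtract via negate-and-add: invert 0001110010 + 1 = 1110001110 (i.e. -114).
  0011101101
+ 1110001110
= 0001111011  (discard carry-out 1)
Result 0001111011: MSB = 0 → value 123.
Addends (after negating the subtrahend) have opposite signs, so signed overflow cannot occur.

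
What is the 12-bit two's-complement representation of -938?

110001010110

|-938| = 938 = 001110101010 in 12 bits.
Invert the bits: 110001010101. Add 1: 110001010110.
Check: 110001010110 reads as 3158 − 4096 = -938.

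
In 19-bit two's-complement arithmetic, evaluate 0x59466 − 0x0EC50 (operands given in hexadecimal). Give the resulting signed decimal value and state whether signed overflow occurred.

0x59466 = 1011001010001100110 = -158618 (signed)
0x0EC50 = 0001110110001010000 = 60496 (signed)
Subtract via negate-and-add: invert 0001110110001010000 + 1 = 1110001001110110000 (i.e. -60496).
  1011001010001100110
+ 1110001001110110000
= 1001010100000010110  (discard carry-out 1)
Result 1001010100000010110: MSB = 1 → 305174 − 524288 = -219114.
Both addends (after negating the subtrahend) are negative and so is the stored result: no signed overflow.

-219114; no overflow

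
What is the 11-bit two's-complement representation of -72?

11110111000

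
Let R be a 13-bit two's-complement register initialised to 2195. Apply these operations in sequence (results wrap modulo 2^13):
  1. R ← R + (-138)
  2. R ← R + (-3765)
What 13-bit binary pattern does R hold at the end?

1100101010100

Start: R = 2195 = 0100010010011.
R = 2195 + (-138) = 2057 = 0100000001001
R = 2057 + (-3765) = -1708 = 1100101010100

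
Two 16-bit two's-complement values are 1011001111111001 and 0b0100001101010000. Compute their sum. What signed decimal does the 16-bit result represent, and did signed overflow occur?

-2231; no overflow

1011001111111001 = -19463 (signed)
0b0100001101010000 → 0100001101010000 = 17232 (signed)
  1011001111111001
+ 0100001101010000
= 1111011101001001
Result 1111011101001001: MSB = 1 → 63305 − 65536 = -2231.
Addends have opposite signs, so signed overflow cannot occur.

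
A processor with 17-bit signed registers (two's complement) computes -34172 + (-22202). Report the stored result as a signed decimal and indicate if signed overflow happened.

-56374; no overflow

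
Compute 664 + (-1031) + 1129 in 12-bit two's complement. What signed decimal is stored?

762

664 + (-1031) = -367 (111010010001)
-367 + 1129 = 762 (001011111010)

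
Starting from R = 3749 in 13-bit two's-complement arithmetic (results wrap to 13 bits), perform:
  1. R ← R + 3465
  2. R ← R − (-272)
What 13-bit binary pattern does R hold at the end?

Start: R = 3749 = 0111010100101.
R = 3749 + 3465 = 7214; wraps to -978 = 1110000101110
R = -978 − (-272) = -706 = 1110100111110

1110100111110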